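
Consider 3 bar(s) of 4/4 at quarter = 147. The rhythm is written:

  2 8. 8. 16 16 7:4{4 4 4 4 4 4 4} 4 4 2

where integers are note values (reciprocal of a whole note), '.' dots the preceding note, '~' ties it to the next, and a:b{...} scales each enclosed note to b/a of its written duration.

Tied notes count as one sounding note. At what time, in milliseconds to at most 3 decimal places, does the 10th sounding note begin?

note 10 onset = 44/7b = 2565.598ms

1. 0.0ms @ 0 + 816.327ms (2)
2. 816.327ms @ 2 + 306.122ms (3/4)
3. 1122.449ms @ 11/4 + 306.122ms (3/4)
4. 1428.571ms @ 7/2 + 102.041ms (1/4)
5. 1530.612ms @ 15/4 + 102.041ms (1/4)
6. 1632.653ms @ 4 + 233.236ms (4/7)
7. 1865.889ms @ 32/7 + 233.236ms (4/7)
8. 2099.125ms @ 36/7 + 233.236ms (4/7)
9. 2332.362ms @ 40/7 + 233.236ms (4/7)
10. 2565.598ms @ 44/7 + 233.236ms (4/7)
11. 2798.834ms @ 48/7 + 233.236ms (4/7)
12. 3032.07ms @ 52/7 + 233.236ms (4/7)
13. 3265.306ms @ 8 + 408.163ms (1)
14. 3673.469ms @ 9 + 408.163ms (1)
15. 4081.633ms @ 10 + 816.327ms (2)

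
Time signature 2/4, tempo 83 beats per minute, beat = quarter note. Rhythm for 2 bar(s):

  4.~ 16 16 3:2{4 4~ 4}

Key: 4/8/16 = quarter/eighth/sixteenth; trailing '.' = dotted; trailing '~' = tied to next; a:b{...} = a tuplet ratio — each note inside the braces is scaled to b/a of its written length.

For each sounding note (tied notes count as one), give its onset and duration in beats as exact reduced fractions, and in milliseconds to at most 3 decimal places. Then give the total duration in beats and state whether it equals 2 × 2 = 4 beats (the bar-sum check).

1) 0.0ms=0b +1265.06ms=7/4b
2) 1265.06ms=7/4b +180.723ms=1/4b
3) 1445.783ms=2b +481.928ms=2/3b
4) 1927.711ms=8/3b +963.855ms=4/3b
Σ=4b of 4 (83bpm 2/4) — PASS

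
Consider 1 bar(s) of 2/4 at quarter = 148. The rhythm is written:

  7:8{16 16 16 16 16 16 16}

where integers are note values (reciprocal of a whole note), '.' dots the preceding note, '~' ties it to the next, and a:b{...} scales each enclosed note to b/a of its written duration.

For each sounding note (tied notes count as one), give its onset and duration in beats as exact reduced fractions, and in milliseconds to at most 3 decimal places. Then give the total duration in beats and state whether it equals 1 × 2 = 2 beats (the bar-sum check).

1) 0.0ms=0b +115.83ms=2/7b
2) 115.83ms=2/7b +115.83ms=2/7b
3) 231.66ms=4/7b +115.83ms=2/7b
4) 347.49ms=6/7b +115.83ms=2/7b
5) 463.32ms=8/7b +115.83ms=2/7b
6) 579.151ms=10/7b +115.83ms=2/7b
7) 694.981ms=12/7b +115.83ms=2/7b
Σ=2b of 2 (148bpm 2/4) — PASS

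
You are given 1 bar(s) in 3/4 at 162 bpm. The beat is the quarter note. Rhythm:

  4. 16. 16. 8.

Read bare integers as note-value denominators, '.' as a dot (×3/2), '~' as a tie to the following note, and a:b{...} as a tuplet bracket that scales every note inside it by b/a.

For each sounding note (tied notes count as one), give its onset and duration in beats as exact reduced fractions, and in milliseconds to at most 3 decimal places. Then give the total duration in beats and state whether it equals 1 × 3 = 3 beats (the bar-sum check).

1) 0.0ms=0b +555.556ms=3/2b
2) 555.556ms=3/2b +138.889ms=3/8b
3) 694.444ms=15/8b +138.889ms=3/8b
4) 833.333ms=9/4b +277.778ms=3/4b
Σ=3b of 3 (162bpm 3/4) — PASS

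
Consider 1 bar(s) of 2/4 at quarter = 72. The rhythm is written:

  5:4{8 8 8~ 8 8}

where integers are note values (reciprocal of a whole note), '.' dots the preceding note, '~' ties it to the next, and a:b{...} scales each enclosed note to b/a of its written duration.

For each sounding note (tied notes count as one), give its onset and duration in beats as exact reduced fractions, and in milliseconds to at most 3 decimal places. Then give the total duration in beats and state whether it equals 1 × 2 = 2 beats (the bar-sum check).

1) 0.0ms=0b +333.333ms=2/5b
2) 333.333ms=2/5b +333.333ms=2/5b
3) 666.667ms=4/5b +666.667ms=4/5b
4) 1333.333ms=8/5b +333.333ms=2/5b
Σ=2b of 2 (72bpm 2/4) — PASS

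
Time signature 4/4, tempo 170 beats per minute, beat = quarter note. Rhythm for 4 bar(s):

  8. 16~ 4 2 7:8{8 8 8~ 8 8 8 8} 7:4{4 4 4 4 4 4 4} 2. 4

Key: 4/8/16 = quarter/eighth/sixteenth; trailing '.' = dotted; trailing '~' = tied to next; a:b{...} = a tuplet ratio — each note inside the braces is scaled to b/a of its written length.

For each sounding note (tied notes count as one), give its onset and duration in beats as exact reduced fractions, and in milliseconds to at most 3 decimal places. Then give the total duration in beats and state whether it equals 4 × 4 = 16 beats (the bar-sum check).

1) 0.0ms=0b +264.706ms=3/4b
2) 264.706ms=3/4b +441.176ms=5/4b
3) 705.882ms=2b +705.882ms=2b
4) 1411.765ms=4b +201.681ms=4/7b
5) 1613.445ms=32/7b +201.681ms=4/7b
6) 1815.126ms=36/7b +403.361ms=8/7b
7) 2218.487ms=44/7b +201.681ms=4/7b
8) 2420.168ms=48/7b +201.681ms=4/7b
9) 2621.849ms=52/7b +201.681ms=4/7b
10) 2823.529ms=8b +201.681ms=4/7b
11) 3025.21ms=60/7b +201.681ms=4/7b
12) 3226.891ms=64/7b +201.681ms=4/7b
13) 3428.571ms=68/7b +201.681ms=4/7b
14) 3630.252ms=72/7b +201.681ms=4/7b
15) 3831.933ms=76/7b +201.681ms=4/7b
16) 4033.613ms=80/7b +201.681ms=4/7b
17) 4235.294ms=12b +1058.824ms=3b
18) 5294.118ms=15b +352.941ms=1b
Σ=16b of 16 (170bpm 4/4) — PASS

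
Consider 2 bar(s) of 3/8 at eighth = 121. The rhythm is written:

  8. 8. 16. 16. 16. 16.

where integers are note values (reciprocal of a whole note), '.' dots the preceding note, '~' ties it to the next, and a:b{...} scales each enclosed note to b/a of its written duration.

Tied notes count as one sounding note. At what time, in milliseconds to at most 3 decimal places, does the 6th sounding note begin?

note 6 onset = 21/4b = 2603.306ms

1. 0.0ms @ 0 + 743.802ms (3/2)
2. 743.802ms @ 3/2 + 743.802ms (3/2)
3. 1487.603ms @ 3 + 371.901ms (3/4)
4. 1859.504ms @ 15/4 + 371.901ms (3/4)
5. 2231.405ms @ 9/2 + 371.901ms (3/4)
6. 2603.306ms @ 21/4 + 371.901ms (3/4)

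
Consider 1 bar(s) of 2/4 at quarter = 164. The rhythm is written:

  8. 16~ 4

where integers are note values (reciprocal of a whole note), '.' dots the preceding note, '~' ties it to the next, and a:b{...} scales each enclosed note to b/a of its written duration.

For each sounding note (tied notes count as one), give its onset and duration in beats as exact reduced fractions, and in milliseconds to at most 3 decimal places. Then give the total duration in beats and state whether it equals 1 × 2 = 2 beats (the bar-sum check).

1) 0.0ms=0b +274.39ms=3/4b
2) 274.39ms=3/4b +457.317ms=5/4b
Σ=2b of 2 (164bpm 2/4) — PASS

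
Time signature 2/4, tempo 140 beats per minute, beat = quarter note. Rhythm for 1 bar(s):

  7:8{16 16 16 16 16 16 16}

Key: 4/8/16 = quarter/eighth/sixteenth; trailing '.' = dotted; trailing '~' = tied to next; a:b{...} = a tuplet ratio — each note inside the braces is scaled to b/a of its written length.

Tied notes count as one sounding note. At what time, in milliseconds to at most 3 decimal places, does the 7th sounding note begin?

1. 0.0ms @ 0 + 122.449ms (2/7)
2. 122.449ms @ 2/7 + 122.449ms (2/7)
3. 244.898ms @ 4/7 + 122.449ms (2/7)
4. 367.347ms @ 6/7 + 122.449ms (2/7)
5. 489.796ms @ 8/7 + 122.449ms (2/7)
6. 612.245ms @ 10/7 + 122.449ms (2/7)
7. 734.694ms @ 12/7 + 122.449ms (2/7)

note 7 onset = 12/7b = 734.694ms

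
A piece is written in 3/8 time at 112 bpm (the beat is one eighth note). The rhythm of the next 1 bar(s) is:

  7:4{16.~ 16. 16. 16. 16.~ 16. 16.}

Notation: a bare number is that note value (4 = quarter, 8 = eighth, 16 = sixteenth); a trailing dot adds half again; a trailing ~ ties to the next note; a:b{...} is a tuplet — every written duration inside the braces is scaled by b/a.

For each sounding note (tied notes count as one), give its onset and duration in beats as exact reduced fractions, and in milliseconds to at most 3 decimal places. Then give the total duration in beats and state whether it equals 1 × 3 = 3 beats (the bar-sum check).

1) 0.0ms=0b +459.184ms=6/7b
2) 459.184ms=6/7b +229.592ms=3/7b
3) 688.776ms=9/7b +229.592ms=3/7b
4) 918.367ms=12/7b +459.184ms=6/7b
5) 1377.551ms=18/7b +229.592ms=3/7b
Σ=3b of 3 (112bpm 3/8) — PASS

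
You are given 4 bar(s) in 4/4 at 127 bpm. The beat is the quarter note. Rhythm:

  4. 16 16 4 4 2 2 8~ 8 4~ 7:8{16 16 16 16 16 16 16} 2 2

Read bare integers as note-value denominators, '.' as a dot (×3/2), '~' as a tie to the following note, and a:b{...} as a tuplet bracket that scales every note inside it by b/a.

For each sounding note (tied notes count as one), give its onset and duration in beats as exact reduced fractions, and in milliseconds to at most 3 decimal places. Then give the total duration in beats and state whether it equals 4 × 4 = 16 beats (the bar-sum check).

1) 0.0ms=0b +708.661ms=3/2b
2) 708.661ms=3/2b +118.11ms=1/4b
3) 826.772ms=7/4b +118.11ms=1/4b
4) 944.882ms=2b +472.441ms=1b
5) 1417.323ms=3b +472.441ms=1b
6) 1889.764ms=4b +944.882ms=2b
7) 2834.646ms=6b +944.882ms=2b
8) 3779.528ms=8b +472.441ms=1b
9) 4251.969ms=9b +607.424ms=9/7b
10) 4859.393ms=72/7b +134.983ms=2/7b
11) 4994.376ms=74/7b +134.983ms=2/7b
12) 5129.359ms=76/7b +134.983ms=2/7b
13) 5264.342ms=78/7b +134.983ms=2/7b
14) 5399.325ms=80/7b +134.983ms=2/7b
15) 5534.308ms=82/7b +134.983ms=2/7b
16) 5669.291ms=12b +944.882ms=2b
17) 6614.173ms=14b +944.882ms=2b
Σ=16b of 16 (127bpm 4/4) — PASS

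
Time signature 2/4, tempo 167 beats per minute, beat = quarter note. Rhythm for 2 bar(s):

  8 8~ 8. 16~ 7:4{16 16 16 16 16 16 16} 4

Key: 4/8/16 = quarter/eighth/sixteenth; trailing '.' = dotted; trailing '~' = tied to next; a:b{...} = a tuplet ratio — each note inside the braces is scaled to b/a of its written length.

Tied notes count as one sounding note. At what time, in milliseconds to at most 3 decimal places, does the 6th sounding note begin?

1. 0.0ms @ 0 + 179.641ms (1/2)
2. 179.641ms @ 1/2 + 449.102ms (5/4)
3. 628.743ms @ 7/4 + 141.146ms (11/28)
4. 769.889ms @ 15/7 + 51.326ms (1/7)
5. 821.215ms @ 16/7 + 51.326ms (1/7)
6. 872.541ms @ 17/7 + 51.326ms (1/7)
7. 923.867ms @ 18/7 + 51.326ms (1/7)
8. 975.192ms @ 19/7 + 51.326ms (1/7)
9. 1026.518ms @ 20/7 + 51.326ms (1/7)
10. 1077.844ms @ 3 + 359.281ms (1)

note 6 onset = 17/7b = 872.541ms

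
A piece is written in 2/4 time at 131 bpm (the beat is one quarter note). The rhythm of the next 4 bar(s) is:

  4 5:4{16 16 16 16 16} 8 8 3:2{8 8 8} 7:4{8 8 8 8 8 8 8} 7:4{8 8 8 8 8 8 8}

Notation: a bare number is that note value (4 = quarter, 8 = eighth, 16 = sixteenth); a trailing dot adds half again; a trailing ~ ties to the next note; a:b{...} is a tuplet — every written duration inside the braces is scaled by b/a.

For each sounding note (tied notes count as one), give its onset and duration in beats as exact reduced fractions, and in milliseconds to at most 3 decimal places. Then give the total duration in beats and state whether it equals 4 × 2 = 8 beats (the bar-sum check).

1) 0.0ms=0b +458.015ms=1b
2) 458.015ms=1b +91.603ms=1/5b
3) 549.618ms=6/5b +91.603ms=1/5b
4) 641.221ms=7/5b +91.603ms=1/5b
5) 732.824ms=8/5b +91.603ms=1/5b
6) 824.427ms=9/5b +91.603ms=1/5b
7) 916.031ms=2b +229.008ms=1/2b
8) 1145.038ms=5/2b +229.008ms=1/2b
9) 1374.046ms=3b +152.672ms=1/3b
10) 1526.718ms=10/3b +152.672ms=1/3b
11) 1679.389ms=11/3b +152.672ms=1/3b
12) 1832.061ms=4b +130.862ms=2/7b
13) 1962.923ms=30/7b +130.862ms=2/7b
14) 2093.784ms=32/7b +130.862ms=2/7b
15) 2224.646ms=34/7b +130.862ms=2/7b
16) 2355.507ms=36/7b +130.862ms=2/7b
17) 2486.369ms=38/7b +130.862ms=2/7b
18) 2617.23ms=40/7b +130.862ms=2/7b
19) 2748.092ms=6b +130.862ms=2/7b
20) 2878.953ms=44/7b +130.862ms=2/7b
21) 3009.815ms=46/7b +130.862ms=2/7b
22) 3140.676ms=48/7b +130.862ms=2/7b
23) 3271.538ms=50/7b +130.862ms=2/7b
24) 3402.399ms=52/7b +130.862ms=2/7b
25) 3533.261ms=54/7b +130.862ms=2/7b
Σ=8b of 8 (131bpm 2/4) — PASS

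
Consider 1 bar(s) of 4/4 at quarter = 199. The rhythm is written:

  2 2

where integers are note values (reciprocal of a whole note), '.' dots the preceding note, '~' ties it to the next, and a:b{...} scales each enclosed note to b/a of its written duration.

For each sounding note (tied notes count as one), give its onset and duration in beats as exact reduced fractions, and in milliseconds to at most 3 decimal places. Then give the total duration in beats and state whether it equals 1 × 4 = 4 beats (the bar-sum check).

1) 0.0ms=0b +603.015ms=2b
2) 603.015ms=2b +603.015ms=2b
Σ=4b of 4 (199bpm 4/4) — PASS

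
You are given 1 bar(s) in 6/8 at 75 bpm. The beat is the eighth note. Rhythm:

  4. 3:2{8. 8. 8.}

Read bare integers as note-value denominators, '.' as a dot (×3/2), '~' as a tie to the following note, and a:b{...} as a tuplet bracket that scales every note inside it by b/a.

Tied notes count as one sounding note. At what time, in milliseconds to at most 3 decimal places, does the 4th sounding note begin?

note 4 onset = 5b = 4000.0ms

1. 0.0ms @ 0 + 2400.0ms (3)
2. 2400.0ms @ 3 + 800.0ms (1)
3. 3200.0ms @ 4 + 800.0ms (1)
4. 4000.0ms @ 5 + 800.0ms (1)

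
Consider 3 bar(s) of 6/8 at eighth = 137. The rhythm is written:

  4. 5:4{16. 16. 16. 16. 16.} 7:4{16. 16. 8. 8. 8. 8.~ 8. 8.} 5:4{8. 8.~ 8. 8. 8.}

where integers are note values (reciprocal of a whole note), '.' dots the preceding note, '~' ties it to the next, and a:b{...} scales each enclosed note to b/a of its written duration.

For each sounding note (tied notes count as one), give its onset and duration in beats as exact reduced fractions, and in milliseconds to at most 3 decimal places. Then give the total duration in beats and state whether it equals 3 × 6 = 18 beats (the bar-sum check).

1) 0.0ms=0b +1313.869ms=3b
2) 1313.869ms=3b +262.774ms=3/5b
3) 1576.642ms=18/5b +262.774ms=3/5b
4) 1839.416ms=21/5b +262.774ms=3/5b
5) 2102.19ms=24/5b +262.774ms=3/5b
6) 2364.964ms=27/5b +262.774ms=3/5b
7) 2627.737ms=6b +187.696ms=3/7b
8) 2815.433ms=45/7b +187.696ms=3/7b
9) 3003.128ms=48/7b +375.391ms=6/7b
10) 3378.519ms=54/7b +375.391ms=6/7b
11) 3753.91ms=60/7b +375.391ms=6/7b
12) 4129.301ms=66/7b +750.782ms=12/7b
13) 4880.083ms=78/7b +375.391ms=6/7b
14) 5255.474ms=12b +525.547ms=6/5b
15) 5781.022ms=66/5b +1051.095ms=12/5b
16) 6832.117ms=78/5b +525.547ms=6/5b
17) 7357.664ms=84/5b +525.547ms=6/5b
Σ=18b of 18 (137bpm 6/8) — PASS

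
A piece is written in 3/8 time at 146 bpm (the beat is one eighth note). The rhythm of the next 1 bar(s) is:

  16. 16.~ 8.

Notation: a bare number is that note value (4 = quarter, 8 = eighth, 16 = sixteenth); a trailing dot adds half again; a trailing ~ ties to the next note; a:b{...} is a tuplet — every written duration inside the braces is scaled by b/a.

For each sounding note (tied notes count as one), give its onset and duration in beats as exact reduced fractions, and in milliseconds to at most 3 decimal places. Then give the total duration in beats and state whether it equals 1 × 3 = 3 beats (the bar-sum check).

1) 0.0ms=0b +308.219ms=3/4b
2) 308.219ms=3/4b +924.658ms=9/4b
Σ=3b of 3 (146bpm 3/8) — PASS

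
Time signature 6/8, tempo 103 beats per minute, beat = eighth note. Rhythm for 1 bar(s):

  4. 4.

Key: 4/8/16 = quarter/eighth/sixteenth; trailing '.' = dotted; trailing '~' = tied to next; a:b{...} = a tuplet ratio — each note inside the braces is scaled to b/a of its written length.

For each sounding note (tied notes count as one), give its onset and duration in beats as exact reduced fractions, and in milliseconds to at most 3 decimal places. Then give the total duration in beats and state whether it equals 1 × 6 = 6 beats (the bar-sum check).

1) 0.0ms=0b +1747.573ms=3b
2) 1747.573ms=3b +1747.573ms=3b
Σ=6b of 6 (103bpm 6/8) — PASS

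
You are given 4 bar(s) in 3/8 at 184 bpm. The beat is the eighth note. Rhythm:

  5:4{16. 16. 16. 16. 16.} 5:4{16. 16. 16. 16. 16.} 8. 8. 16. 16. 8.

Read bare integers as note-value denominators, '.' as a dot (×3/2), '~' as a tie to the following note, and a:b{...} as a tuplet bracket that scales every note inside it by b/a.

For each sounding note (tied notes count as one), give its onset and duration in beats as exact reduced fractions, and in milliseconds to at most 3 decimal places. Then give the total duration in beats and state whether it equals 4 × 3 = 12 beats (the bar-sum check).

1) 0.0ms=0b +195.652ms=3/5b
2) 195.652ms=3/5b +195.652ms=3/5b
3) 391.304ms=6/5b +195.652ms=3/5b
4) 586.957ms=9/5b +195.652ms=3/5b
5) 782.609ms=12/5b +195.652ms=3/5b
6) 978.261ms=3b +195.652ms=3/5b
7) 1173.913ms=18/5b +195.652ms=3/5b
8) 1369.565ms=21/5b +195.652ms=3/5b
9) 1565.217ms=24/5b +195.652ms=3/5b
10) 1760.87ms=27/5b +195.652ms=3/5b
11) 1956.522ms=6b +489.13ms=3/2b
12) 2445.652ms=15/2b +489.13ms=3/2b
13) 2934.783ms=9b +244.565ms=3/4b
14) 3179.348ms=39/4b +244.565ms=3/4b
15) 3423.913ms=21/2b +489.13ms=3/2b
Σ=12b of 12 (184bpm 3/8) — PASS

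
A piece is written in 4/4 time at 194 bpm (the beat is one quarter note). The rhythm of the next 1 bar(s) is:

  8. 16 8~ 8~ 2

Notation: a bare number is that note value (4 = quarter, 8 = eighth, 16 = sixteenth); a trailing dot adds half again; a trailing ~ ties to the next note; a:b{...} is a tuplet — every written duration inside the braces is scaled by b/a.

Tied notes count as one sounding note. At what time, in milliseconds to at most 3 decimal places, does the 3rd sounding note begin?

1. 0.0ms @ 0 + 231.959ms (3/4)
2. 231.959ms @ 3/4 + 77.32ms (1/4)
3. 309.278ms @ 1 + 927.835ms (3)

note 3 onset = 1b = 309.278ms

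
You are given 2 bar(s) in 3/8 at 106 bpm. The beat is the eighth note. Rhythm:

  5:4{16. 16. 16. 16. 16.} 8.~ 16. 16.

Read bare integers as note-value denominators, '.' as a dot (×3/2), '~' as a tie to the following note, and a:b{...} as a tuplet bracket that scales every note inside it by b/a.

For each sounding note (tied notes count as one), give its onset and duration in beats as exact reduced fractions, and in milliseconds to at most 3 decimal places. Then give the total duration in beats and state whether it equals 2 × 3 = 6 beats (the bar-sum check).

1) 0.0ms=0b +339.623ms=3/5b
2) 339.623ms=3/5b +339.623ms=3/5b
3) 679.245ms=6/5b +339.623ms=3/5b
4) 1018.868ms=9/5b +339.623ms=3/5b
5) 1358.491ms=12/5b +339.623ms=3/5b
6) 1698.113ms=3b +1273.585ms=9/4b
7) 2971.698ms=21/4b +424.528ms=3/4b
Σ=6b of 6 (106bpm 3/8) — PASS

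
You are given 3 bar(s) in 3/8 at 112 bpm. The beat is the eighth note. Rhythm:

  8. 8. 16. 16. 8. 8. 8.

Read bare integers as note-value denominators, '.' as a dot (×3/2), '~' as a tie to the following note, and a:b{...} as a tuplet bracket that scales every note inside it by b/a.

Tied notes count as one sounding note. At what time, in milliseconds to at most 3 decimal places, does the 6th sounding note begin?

note 6 onset = 6b = 3214.286ms

1. 0.0ms @ 0 + 803.571ms (3/2)
2. 803.571ms @ 3/2 + 803.571ms (3/2)
3. 1607.143ms @ 3 + 401.786ms (3/4)
4. 2008.929ms @ 15/4 + 401.786ms (3/4)
5. 2410.714ms @ 9/2 + 803.571ms (3/2)
6. 3214.286ms @ 6 + 803.571ms (3/2)
7. 4017.857ms @ 15/2 + 803.571ms (3/2)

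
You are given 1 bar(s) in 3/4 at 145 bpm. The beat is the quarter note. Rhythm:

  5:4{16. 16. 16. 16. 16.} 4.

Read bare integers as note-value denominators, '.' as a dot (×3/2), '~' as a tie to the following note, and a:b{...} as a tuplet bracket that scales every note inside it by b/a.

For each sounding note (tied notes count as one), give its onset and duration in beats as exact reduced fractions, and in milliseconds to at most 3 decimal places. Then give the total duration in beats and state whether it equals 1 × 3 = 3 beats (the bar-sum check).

1) 0.0ms=0b +124.138ms=3/10b
2) 124.138ms=3/10b +124.138ms=3/10b
3) 248.276ms=3/5b +124.138ms=3/10b
4) 372.414ms=9/10b +124.138ms=3/10b
5) 496.552ms=6/5b +124.138ms=3/10b
6) 620.69ms=3/2b +620.69ms=3/2b
Σ=3b of 3 (145bpm 3/4) — PASS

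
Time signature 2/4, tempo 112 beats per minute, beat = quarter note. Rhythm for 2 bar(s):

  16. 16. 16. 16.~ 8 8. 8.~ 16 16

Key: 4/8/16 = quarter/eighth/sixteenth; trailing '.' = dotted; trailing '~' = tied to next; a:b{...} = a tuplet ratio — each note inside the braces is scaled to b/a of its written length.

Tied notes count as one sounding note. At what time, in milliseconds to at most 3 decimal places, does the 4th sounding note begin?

note 4 onset = 9/8b = 602.679ms

1. 0.0ms @ 0 + 200.893ms (3/8)
2. 200.893ms @ 3/8 + 200.893ms (3/8)
3. 401.786ms @ 3/4 + 200.893ms (3/8)
4. 602.679ms @ 9/8 + 468.75ms (7/8)
5. 1071.429ms @ 2 + 401.786ms (3/4)
6. 1473.214ms @ 11/4 + 535.714ms (1)
7. 2008.929ms @ 15/4 + 133.929ms (1/4)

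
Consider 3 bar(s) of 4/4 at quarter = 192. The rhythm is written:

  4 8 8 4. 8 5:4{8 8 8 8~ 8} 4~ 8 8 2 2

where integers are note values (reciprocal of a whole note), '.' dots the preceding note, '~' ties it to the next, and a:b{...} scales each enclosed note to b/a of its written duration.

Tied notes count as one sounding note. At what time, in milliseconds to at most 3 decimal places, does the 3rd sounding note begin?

note 3 onset = 3/2b = 468.75ms

1. 0.0ms @ 0 + 312.5ms (1)
2. 312.5ms @ 1 + 156.25ms (1/2)
3. 468.75ms @ 3/2 + 156.25ms (1/2)
4. 625.0ms @ 2 + 468.75ms (3/2)
5. 1093.75ms @ 7/2 + 156.25ms (1/2)
6. 1250.0ms @ 4 + 125.0ms (2/5)
7. 1375.0ms @ 22/5 + 125.0ms (2/5)
8. 1500.0ms @ 24/5 + 125.0ms (2/5)
9. 1625.0ms @ 26/5 + 250.0ms (4/5)
10. 1875.0ms @ 6 + 468.75ms (3/2)
11. 2343.75ms @ 15/2 + 156.25ms (1/2)
12. 2500.0ms @ 8 + 625.0ms (2)
13. 3125.0ms @ 10 + 625.0ms (2)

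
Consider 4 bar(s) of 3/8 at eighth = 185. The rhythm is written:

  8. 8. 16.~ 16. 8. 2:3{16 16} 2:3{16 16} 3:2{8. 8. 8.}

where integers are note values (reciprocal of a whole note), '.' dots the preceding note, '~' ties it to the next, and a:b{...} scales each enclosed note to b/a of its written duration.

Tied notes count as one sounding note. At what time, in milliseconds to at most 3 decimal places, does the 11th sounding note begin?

1. 0.0ms @ 0 + 486.486ms (3/2)
2. 486.486ms @ 3/2 + 486.486ms (3/2)
3. 972.973ms @ 3 + 486.486ms (3/2)
4. 1459.459ms @ 9/2 + 486.486ms (3/2)
5. 1945.946ms @ 6 + 243.243ms (3/4)
6. 2189.189ms @ 27/4 + 243.243ms (3/4)
7. 2432.432ms @ 15/2 + 243.243ms (3/4)
8. 2675.676ms @ 33/4 + 243.243ms (3/4)
9. 2918.919ms @ 9 + 324.324ms (1)
10. 3243.243ms @ 10 + 324.324ms (1)
11. 3567.568ms @ 11 + 324.324ms (1)

note 11 onset = 11b = 3567.568ms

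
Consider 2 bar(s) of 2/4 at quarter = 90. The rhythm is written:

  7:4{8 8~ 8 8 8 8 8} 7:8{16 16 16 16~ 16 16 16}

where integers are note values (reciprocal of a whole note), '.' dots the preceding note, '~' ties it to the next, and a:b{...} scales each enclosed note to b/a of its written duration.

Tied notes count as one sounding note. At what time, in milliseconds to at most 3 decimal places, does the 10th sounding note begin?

1. 0.0ms @ 0 + 190.476ms (2/7)
2. 190.476ms @ 2/7 + 380.952ms (4/7)
3. 571.429ms @ 6/7 + 190.476ms (2/7)
4. 761.905ms @ 8/7 + 190.476ms (2/7)
5. 952.381ms @ 10/7 + 190.476ms (2/7)
6. 1142.857ms @ 12/7 + 190.476ms (2/7)
7. 1333.333ms @ 2 + 190.476ms (2/7)
8. 1523.81ms @ 16/7 + 190.476ms (2/7)
9. 1714.286ms @ 18/7 + 190.476ms (2/7)
10. 1904.762ms @ 20/7 + 380.952ms (4/7)
11. 2285.714ms @ 24/7 + 190.476ms (2/7)
12. 2476.19ms @ 26/7 + 190.476ms (2/7)

note 10 onset = 20/7b = 1904.762ms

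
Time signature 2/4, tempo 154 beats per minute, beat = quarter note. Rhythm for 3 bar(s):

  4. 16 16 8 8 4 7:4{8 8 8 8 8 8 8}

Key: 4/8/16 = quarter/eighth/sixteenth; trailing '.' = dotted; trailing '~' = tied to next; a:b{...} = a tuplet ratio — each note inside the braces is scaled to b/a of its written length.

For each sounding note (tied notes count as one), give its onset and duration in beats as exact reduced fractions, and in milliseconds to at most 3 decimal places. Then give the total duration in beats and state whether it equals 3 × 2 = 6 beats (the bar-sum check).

1) 0.0ms=0b +584.416ms=3/2b
2) 584.416ms=3/2b +97.403ms=1/4b
3) 681.818ms=7/4b +97.403ms=1/4b
4) 779.221ms=2b +194.805ms=1/2b
5) 974.026ms=5/2b +194.805ms=1/2b
6) 1168.831ms=3b +389.61ms=1b
7) 1558.442ms=4b +111.317ms=2/7b
8) 1669.759ms=30/7b +111.317ms=2/7b
9) 1781.076ms=32/7b +111.317ms=2/7b
10) 1892.393ms=34/7b +111.317ms=2/7b
11) 2003.711ms=36/7b +111.317ms=2/7b
12) 2115.028ms=38/7b +111.317ms=2/7b
13) 2226.345ms=40/7b +111.317ms=2/7b
Σ=6b of 6 (154bpm 2/4) — PASS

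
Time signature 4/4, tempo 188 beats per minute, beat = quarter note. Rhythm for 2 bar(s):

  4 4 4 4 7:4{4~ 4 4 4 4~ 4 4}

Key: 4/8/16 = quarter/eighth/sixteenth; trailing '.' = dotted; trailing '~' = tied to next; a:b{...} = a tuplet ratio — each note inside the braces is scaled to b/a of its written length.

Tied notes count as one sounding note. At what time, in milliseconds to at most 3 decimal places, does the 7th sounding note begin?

1. 0.0ms @ 0 + 319.149ms (1)
2. 319.149ms @ 1 + 319.149ms (1)
3. 638.298ms @ 2 + 319.149ms (1)
4. 957.447ms @ 3 + 319.149ms (1)
5. 1276.596ms @ 4 + 364.742ms (8/7)
6. 1641.337ms @ 36/7 + 182.371ms (4/7)
7. 1823.708ms @ 40/7 + 182.371ms (4/7)
8. 2006.079ms @ 44/7 + 364.742ms (8/7)
9. 2370.821ms @ 52/7 + 182.371ms (4/7)

note 7 onset = 40/7b = 1823.708ms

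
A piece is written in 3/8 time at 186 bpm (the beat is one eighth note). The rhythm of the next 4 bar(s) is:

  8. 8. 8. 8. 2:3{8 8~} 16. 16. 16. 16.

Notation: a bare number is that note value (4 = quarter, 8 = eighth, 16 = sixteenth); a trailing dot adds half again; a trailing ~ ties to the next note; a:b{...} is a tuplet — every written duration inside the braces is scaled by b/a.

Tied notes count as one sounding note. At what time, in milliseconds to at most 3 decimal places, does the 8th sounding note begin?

1. 0.0ms @ 0 + 483.871ms (3/2)
2. 483.871ms @ 3/2 + 483.871ms (3/2)
3. 967.742ms @ 3 + 483.871ms (3/2)
4. 1451.613ms @ 9/2 + 483.871ms (3/2)
5. 1935.484ms @ 6 + 483.871ms (3/2)
6. 2419.355ms @ 15/2 + 725.806ms (9/4)
7. 3145.161ms @ 39/4 + 241.935ms (3/4)
8. 3387.097ms @ 21/2 + 241.935ms (3/4)
9. 3629.032ms @ 45/4 + 241.935ms (3/4)

note 8 onset = 21/2b = 3387.097ms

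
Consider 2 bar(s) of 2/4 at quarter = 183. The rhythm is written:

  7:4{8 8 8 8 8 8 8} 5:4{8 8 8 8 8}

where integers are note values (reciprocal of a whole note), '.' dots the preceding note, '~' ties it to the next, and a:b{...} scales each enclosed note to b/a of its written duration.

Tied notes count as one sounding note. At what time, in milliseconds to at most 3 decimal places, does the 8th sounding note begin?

1. 0.0ms @ 0 + 93.677ms (2/7)
2. 93.677ms @ 2/7 + 93.677ms (2/7)
3. 187.354ms @ 4/7 + 93.677ms (2/7)
4. 281.03ms @ 6/7 + 93.677ms (2/7)
5. 374.707ms @ 8/7 + 93.677ms (2/7)
6. 468.384ms @ 10/7 + 93.677ms (2/7)
7. 562.061ms @ 12/7 + 93.677ms (2/7)
8. 655.738ms @ 2 + 131.148ms (2/5)
9. 786.885ms @ 12/5 + 131.148ms (2/5)
10. 918.033ms @ 14/5 + 131.148ms (2/5)
11. 1049.18ms @ 16/5 + 131.148ms (2/5)
12. 1180.328ms @ 18/5 + 131.148ms (2/5)

note 8 onset = 2b = 655.738ms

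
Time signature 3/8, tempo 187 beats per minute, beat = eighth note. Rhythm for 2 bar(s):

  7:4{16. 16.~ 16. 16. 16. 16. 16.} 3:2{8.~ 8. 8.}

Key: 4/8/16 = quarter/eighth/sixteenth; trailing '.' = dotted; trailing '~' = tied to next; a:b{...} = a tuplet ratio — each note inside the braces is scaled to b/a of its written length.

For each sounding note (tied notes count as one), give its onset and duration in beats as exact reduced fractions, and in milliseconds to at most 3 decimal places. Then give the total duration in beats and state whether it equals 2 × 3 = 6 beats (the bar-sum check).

1) 0.0ms=0b +137.51ms=3/7b
2) 137.51ms=3/7b +275.019ms=6/7b
3) 412.529ms=9/7b +137.51ms=3/7b
4) 550.038ms=12/7b +137.51ms=3/7b
5) 687.548ms=15/7b +137.51ms=3/7b
6) 825.057ms=18/7b +137.51ms=3/7b
7) 962.567ms=3b +641.711ms=2b
8) 1604.278ms=5b +320.856ms=1b
Σ=6b of 6 (187bpm 3/8) — PASS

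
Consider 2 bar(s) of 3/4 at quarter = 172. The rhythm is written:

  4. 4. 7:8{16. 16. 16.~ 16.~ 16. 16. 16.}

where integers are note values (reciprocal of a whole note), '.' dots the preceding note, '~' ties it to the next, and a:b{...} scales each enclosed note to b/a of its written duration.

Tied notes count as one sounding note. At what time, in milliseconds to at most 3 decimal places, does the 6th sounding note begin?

note 6 onset = 36/7b = 1794.02ms

1. 0.0ms @ 0 + 523.256ms (3/2)
2. 523.256ms @ 3/2 + 523.256ms (3/2)
3. 1046.512ms @ 3 + 149.502ms (3/7)
4. 1196.013ms @ 24/7 + 149.502ms (3/7)
5. 1345.515ms @ 27/7 + 448.505ms (9/7)
6. 1794.02ms @ 36/7 + 149.502ms (3/7)
7. 1943.522ms @ 39/7 + 149.502ms (3/7)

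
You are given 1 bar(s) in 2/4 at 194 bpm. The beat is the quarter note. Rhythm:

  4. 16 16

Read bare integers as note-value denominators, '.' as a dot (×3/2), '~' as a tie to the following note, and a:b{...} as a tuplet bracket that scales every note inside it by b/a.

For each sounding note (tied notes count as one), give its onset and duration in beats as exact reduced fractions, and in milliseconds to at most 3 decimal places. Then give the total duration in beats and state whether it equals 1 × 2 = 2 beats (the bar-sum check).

1) 0.0ms=0b +463.918ms=3/2b
2) 463.918ms=3/2b +77.32ms=1/4b
3) 541.237ms=7/4b +77.32ms=1/4b
Σ=2b of 2 (194bpm 2/4) — PASS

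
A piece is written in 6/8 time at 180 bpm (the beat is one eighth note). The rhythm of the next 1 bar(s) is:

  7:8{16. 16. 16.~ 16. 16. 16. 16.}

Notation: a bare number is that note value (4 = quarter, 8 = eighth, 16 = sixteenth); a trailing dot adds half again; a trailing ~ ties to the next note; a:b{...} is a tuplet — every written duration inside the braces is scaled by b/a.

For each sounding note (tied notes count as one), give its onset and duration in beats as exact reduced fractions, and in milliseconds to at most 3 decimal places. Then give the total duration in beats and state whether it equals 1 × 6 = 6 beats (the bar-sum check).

1) 0.0ms=0b +285.714ms=6/7b
2) 285.714ms=6/7b +285.714ms=6/7b
3) 571.429ms=12/7b +571.429ms=12/7b
4) 1142.857ms=24/7b +285.714ms=6/7b
5) 1428.571ms=30/7b +285.714ms=6/7b
6) 1714.286ms=36/7b +285.714ms=6/7b
Σ=6b of 6 (180bpm 6/8) — PASS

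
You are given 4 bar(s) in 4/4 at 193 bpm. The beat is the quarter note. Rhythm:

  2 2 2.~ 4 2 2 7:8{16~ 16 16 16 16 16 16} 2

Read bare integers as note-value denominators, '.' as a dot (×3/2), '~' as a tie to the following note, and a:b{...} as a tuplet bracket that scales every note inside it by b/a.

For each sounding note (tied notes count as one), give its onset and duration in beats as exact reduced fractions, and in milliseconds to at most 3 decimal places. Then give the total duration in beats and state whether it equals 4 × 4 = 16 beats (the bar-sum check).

1) 0.0ms=0b +621.762ms=2b
2) 621.762ms=2b +621.762ms=2b
3) 1243.523ms=4b +1243.523ms=4b
4) 2487.047ms=8b +621.762ms=2b
5) 3108.808ms=10b +621.762ms=2b
6) 3730.57ms=12b +177.646ms=4/7b
7) 3908.216ms=88/7b +88.823ms=2/7b
8) 3997.039ms=90/7b +88.823ms=2/7b
9) 4085.862ms=92/7b +88.823ms=2/7b
10) 4174.685ms=94/7b +88.823ms=2/7b
11) 4263.509ms=96/7b +88.823ms=2/7b
12) 4352.332ms=14b +621.762ms=2b
Σ=16b of 16 (193bpm 4/4) — PASS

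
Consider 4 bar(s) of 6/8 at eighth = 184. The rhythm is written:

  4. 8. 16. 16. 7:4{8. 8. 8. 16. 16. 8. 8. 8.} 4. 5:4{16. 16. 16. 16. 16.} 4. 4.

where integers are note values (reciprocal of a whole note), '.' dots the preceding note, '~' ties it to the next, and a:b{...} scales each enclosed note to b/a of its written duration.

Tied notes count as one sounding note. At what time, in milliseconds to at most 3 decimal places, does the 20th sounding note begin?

note 20 onset = 21b = 6847.826ms

1. 0.0ms @ 0 + 978.261ms (3)
2. 978.261ms @ 3 + 489.13ms (3/2)
3. 1467.391ms @ 9/2 + 244.565ms (3/4)
4. 1711.957ms @ 21/4 + 244.565ms (3/4)
5. 1956.522ms @ 6 + 279.503ms (6/7)
6. 2236.025ms @ 48/7 + 279.503ms (6/7)
7. 2515.528ms @ 54/7 + 279.503ms (6/7)
8. 2795.031ms @ 60/7 + 139.752ms (3/7)
9. 2934.783ms @ 9 + 139.752ms (3/7)
10. 3074.534ms @ 66/7 + 279.503ms (6/7)
11. 3354.037ms @ 72/7 + 279.503ms (6/7)
12. 3633.54ms @ 78/7 + 279.503ms (6/7)
13. 3913.043ms @ 12 + 978.261ms (3)
14. 4891.304ms @ 15 + 195.652ms (3/5)
15. 5086.957ms @ 78/5 + 195.652ms (3/5)
16. 5282.609ms @ 81/5 + 195.652ms (3/5)
17. 5478.261ms @ 84/5 + 195.652ms (3/5)
18. 5673.913ms @ 87/5 + 195.652ms (3/5)
19. 5869.565ms @ 18 + 978.261ms (3)
20. 6847.826ms @ 21 + 978.261ms (3)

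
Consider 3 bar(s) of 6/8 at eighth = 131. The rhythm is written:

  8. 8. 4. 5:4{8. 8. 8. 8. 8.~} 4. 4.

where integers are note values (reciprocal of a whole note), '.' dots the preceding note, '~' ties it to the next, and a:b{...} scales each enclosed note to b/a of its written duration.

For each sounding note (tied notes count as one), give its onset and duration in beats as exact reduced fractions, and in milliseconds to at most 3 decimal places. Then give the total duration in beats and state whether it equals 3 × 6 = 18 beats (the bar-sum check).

1) 0.0ms=0b +687.023ms=3/2b
2) 687.023ms=3/2b +687.023ms=3/2b
3) 1374.046ms=3b +1374.046ms=3b
4) 2748.092ms=6b +549.618ms=6/5b
5) 3297.71ms=36/5b +549.618ms=6/5b
6) 3847.328ms=42/5b +549.618ms=6/5b
7) 4396.947ms=48/5b +549.618ms=6/5b
8) 4946.565ms=54/5b +1923.664ms=21/5b
9) 6870.229ms=15b +1374.046ms=3b
Σ=18b of 18 (131bpm 6/8) — PASS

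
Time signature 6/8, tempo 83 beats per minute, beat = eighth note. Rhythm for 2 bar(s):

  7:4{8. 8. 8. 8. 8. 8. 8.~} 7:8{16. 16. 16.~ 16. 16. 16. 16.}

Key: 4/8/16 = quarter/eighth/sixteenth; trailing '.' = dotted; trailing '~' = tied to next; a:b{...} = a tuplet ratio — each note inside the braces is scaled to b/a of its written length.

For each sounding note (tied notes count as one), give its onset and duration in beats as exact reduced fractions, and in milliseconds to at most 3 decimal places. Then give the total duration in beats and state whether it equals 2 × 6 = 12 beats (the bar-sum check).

1) 0.0ms=0b +619.621ms=6/7b
2) 619.621ms=6/7b +619.621ms=6/7b
3) 1239.243ms=12/7b +619.621ms=6/7b
4) 1858.864ms=18/7b +619.621ms=6/7b
5) 2478.485ms=24/7b +619.621ms=6/7b
6) 3098.107ms=30/7b +619.621ms=6/7b
7) 3717.728ms=36/7b +1239.243ms=12/7b
8) 4956.971ms=48/7b +619.621ms=6/7b
9) 5576.592ms=54/7b +1239.243ms=12/7b
10) 6815.835ms=66/7b +619.621ms=6/7b
11) 7435.456ms=72/7b +619.621ms=6/7b
12) 8055.077ms=78/7b +619.621ms=6/7b
Σ=12b of 12 (83bpm 6/8) — PASS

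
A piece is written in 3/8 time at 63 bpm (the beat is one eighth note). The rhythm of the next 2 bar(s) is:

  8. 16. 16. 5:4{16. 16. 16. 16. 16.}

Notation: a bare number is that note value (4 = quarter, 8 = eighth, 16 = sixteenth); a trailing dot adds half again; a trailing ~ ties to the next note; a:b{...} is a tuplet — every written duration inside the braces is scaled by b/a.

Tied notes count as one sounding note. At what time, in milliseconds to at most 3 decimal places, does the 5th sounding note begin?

note 5 onset = 18/5b = 3428.571ms

1. 0.0ms @ 0 + 1428.571ms (3/2)
2. 1428.571ms @ 3/2 + 714.286ms (3/4)
3. 2142.857ms @ 9/4 + 714.286ms (3/4)
4. 2857.143ms @ 3 + 571.429ms (3/5)
5. 3428.571ms @ 18/5 + 571.429ms (3/5)
6. 4000.0ms @ 21/5 + 571.429ms (3/5)
7. 4571.429ms @ 24/5 + 571.429ms (3/5)
8. 5142.857ms @ 27/5 + 571.429ms (3/5)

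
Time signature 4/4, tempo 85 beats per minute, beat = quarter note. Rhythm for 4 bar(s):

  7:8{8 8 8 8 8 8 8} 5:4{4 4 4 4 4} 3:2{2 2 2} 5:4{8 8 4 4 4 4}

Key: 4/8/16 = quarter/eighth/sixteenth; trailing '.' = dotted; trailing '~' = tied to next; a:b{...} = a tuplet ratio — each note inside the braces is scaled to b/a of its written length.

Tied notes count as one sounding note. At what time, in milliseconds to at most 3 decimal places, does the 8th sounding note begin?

note 8 onset = 4b = 2823.529ms

1. 0.0ms @ 0 + 403.361ms (4/7)
2. 403.361ms @ 4/7 + 403.361ms (4/7)
3. 806.723ms @ 8/7 + 403.361ms (4/7)
4. 1210.084ms @ 12/7 + 403.361ms (4/7)
5. 1613.445ms @ 16/7 + 403.361ms (4/7)
6. 2016.807ms @ 20/7 + 403.361ms (4/7)
7. 2420.168ms @ 24/7 + 403.361ms (4/7)
8. 2823.529ms @ 4 + 564.706ms (4/5)
9. 3388.235ms @ 24/5 + 564.706ms (4/5)
10. 3952.941ms @ 28/5 + 564.706ms (4/5)
11. 4517.647ms @ 32/5 + 564.706ms (4/5)
12. 5082.353ms @ 36/5 + 564.706ms (4/5)
13. 5647.059ms @ 8 + 941.176ms (4/3)
14. 6588.235ms @ 28/3 + 941.176ms (4/3)
15. 7529.412ms @ 32/3 + 941.176ms (4/3)
16. 8470.588ms @ 12 + 282.353ms (2/5)
17. 8752.941ms @ 62/5 + 282.353ms (2/5)
18. 9035.294ms @ 64/5 + 564.706ms (4/5)
19. 9600.0ms @ 68/5 + 564.706ms (4/5)
20. 10164.706ms @ 72/5 + 564.706ms (4/5)
21. 10729.412ms @ 76/5 + 564.706ms (4/5)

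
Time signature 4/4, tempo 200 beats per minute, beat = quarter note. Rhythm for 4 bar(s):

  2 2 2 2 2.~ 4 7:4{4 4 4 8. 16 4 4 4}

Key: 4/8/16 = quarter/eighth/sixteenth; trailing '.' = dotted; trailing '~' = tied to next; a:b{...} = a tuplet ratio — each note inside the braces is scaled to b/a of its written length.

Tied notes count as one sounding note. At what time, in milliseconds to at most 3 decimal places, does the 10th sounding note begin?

note 10 onset = 99/7b = 4242.857ms

1. 0.0ms @ 0 + 600.0ms (2)
2. 600.0ms @ 2 + 600.0ms (2)
3. 1200.0ms @ 4 + 600.0ms (2)
4. 1800.0ms @ 6 + 600.0ms (2)
5. 2400.0ms @ 8 + 1200.0ms (4)
6. 3600.0ms @ 12 + 171.429ms (4/7)
7. 3771.429ms @ 88/7 + 171.429ms (4/7)
8. 3942.857ms @ 92/7 + 171.429ms (4/7)
9. 4114.286ms @ 96/7 + 128.571ms (3/7)
10. 4242.857ms @ 99/7 + 42.857ms (1/7)
11. 4285.714ms @ 100/7 + 171.429ms (4/7)
12. 4457.143ms @ 104/7 + 171.429ms (4/7)
13. 4628.571ms @ 108/7 + 171.429ms (4/7)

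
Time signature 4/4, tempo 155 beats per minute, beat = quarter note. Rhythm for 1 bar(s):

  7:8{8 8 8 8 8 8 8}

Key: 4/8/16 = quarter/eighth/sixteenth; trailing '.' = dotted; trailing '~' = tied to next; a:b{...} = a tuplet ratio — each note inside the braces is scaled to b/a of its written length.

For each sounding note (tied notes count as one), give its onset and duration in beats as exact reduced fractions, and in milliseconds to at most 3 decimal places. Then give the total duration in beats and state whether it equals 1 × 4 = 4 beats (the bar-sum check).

1) 0.0ms=0b +221.198ms=4/7b
2) 221.198ms=4/7b +221.198ms=4/7b
3) 442.396ms=8/7b +221.198ms=4/7b
4) 663.594ms=12/7b +221.198ms=4/7b
5) 884.793ms=16/7b +221.198ms=4/7b
6) 1105.991ms=20/7b +221.198ms=4/7b
7) 1327.189ms=24/7b +221.198ms=4/7b
Σ=4b of 4 (155bpm 4/4) — PASS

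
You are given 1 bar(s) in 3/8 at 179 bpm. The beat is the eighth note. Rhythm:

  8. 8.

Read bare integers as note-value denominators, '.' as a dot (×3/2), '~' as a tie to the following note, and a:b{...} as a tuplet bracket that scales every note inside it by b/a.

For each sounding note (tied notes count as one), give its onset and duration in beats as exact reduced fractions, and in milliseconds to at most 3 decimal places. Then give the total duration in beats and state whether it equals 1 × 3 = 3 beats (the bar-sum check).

1) 0.0ms=0b +502.793ms=3/2b
2) 502.793ms=3/2b +502.793ms=3/2b
Σ=3b of 3 (179bpm 3/8) — PASS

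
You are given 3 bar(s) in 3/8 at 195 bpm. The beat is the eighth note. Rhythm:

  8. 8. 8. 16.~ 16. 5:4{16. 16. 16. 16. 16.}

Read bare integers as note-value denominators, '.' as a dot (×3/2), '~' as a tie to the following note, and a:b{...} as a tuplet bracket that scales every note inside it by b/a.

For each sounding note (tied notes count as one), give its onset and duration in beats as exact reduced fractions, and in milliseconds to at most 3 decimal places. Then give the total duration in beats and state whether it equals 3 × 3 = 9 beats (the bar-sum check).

1) 0.0ms=0b +461.538ms=3/2b
2) 461.538ms=3/2b +461.538ms=3/2b
3) 923.077ms=3b +461.538ms=3/2b
4) 1384.615ms=9/2b +461.538ms=3/2b
5) 1846.154ms=6b +184.615ms=3/5b
6) 2030.769ms=33/5b +184.615ms=3/5b
7) 2215.385ms=36/5b +184.615ms=3/5b
8) 2400.0ms=39/5b +184.615ms=3/5b
9) 2584.615ms=42/5b +184.615ms=3/5b
Σ=9b of 9 (195bpm 3/8) — PASS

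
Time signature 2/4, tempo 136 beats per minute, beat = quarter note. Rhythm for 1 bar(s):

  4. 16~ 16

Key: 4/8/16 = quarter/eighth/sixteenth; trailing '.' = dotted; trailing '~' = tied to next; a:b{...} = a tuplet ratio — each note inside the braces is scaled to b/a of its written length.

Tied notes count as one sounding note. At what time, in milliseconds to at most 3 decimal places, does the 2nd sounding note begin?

note 2 onset = 3/2b = 661.765ms

1. 0.0ms @ 0 + 661.765ms (3/2)
2. 661.765ms @ 3/2 + 220.588ms (1/2)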